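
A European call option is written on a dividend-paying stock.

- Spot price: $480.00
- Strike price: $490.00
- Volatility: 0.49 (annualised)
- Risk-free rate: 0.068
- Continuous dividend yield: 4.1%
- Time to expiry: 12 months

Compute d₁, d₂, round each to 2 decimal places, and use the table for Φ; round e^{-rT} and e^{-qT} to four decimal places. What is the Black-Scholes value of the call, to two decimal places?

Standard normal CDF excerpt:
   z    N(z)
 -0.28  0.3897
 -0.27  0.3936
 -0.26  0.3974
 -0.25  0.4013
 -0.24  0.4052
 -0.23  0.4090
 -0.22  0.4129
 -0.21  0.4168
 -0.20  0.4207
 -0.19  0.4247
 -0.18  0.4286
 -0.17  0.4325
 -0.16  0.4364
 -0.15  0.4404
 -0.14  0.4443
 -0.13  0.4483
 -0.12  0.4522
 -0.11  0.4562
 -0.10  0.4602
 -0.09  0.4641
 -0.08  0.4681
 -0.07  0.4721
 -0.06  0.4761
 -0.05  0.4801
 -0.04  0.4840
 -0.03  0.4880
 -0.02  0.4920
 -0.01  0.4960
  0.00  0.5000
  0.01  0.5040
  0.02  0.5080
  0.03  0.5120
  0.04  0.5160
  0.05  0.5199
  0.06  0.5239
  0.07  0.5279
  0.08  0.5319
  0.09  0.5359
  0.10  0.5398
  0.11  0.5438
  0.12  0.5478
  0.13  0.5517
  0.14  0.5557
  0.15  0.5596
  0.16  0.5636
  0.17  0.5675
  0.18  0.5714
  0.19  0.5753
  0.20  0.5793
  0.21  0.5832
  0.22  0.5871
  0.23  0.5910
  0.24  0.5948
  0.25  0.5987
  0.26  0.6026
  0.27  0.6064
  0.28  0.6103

$90.38

T = 1;  σ√T = 0.4900
d₁ = [ln(480/490) + (0.068 − 0.041 + 0.49²/2)·1] / 0.4900 = [-0.0206 + 0.1470] / 0.4900 = 0.2580 ≈ 0.26
d₂ = d₁ − σ√T = 0.2580 − 0.4900 = -0.2320 ≈ -0.23
e^(−qT) = e^(−0.041·1) = 0.9598;  e^(−rT) = e^(−0.068·1) = 0.9343
N(d₁) = N(0.26) = 0.6026;  N(d₂) = N(-0.23) = 0.4090
C = 480·0.9598·0.6026 − 490·0.9343·0.4090 = 277.6202 − 187.2431 = 90.3772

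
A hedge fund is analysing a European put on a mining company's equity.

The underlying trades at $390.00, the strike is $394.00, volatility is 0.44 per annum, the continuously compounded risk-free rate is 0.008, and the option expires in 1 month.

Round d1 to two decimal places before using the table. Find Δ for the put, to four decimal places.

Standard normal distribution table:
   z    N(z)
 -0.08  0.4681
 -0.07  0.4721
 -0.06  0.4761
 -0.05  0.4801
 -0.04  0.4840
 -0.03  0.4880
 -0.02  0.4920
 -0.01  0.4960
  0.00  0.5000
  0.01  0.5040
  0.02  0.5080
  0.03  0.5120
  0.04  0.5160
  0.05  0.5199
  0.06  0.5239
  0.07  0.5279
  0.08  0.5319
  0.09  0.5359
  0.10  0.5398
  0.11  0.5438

-0.5040

σ√T = 0.44·√0.08333 = 0.1270
d₁ = [ln(390/394) + (0.008 + ½·0.44²)·0.08333] / (σ√T) = (-0.0102 + 0.0087) / 0.1270 = -0.0116 which rounds to -0.01
N(d₁) = N(-0.01) = 0.4960
Δ_put = N(d₁) − 1 = 0.4960 − 1 = -0.5040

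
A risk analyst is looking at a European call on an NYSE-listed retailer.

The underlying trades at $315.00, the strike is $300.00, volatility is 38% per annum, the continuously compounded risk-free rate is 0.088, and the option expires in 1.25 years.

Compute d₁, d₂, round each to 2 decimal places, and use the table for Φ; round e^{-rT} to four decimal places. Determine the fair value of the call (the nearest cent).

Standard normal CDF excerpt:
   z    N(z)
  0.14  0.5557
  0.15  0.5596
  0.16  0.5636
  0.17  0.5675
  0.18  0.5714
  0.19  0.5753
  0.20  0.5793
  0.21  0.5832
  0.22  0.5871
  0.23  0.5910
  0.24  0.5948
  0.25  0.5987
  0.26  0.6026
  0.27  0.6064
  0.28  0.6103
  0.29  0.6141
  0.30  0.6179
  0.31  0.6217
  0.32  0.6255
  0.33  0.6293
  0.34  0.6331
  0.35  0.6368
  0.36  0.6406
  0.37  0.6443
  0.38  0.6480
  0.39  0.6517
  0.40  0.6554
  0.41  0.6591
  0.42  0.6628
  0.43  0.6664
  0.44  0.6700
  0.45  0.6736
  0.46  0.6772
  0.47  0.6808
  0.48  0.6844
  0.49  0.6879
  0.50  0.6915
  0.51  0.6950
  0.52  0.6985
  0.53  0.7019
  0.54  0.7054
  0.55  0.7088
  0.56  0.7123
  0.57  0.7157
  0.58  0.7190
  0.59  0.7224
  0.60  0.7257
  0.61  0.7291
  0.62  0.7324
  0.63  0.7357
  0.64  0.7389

$76.09

T = 1.25;  σ√T = 0.4249
ln(S/K) + (r + σ²/2)T = ln(315/300) + (0.088 + 0.38²/2)·1.25 = 0.0488 + 0.2003 = 0.2490
d₁ = 0.2490 / 0.4249 = 0.5862 → 0.59
d₂ = d₁ − σ√T = 0.5862 − 0.4249 = 0.1613 → 0.16
e^(−rT) = e^(−0.088·1.25) = 0.8958
N(d₁) = N(0.59) = 0.7224;  N(d₂) = N(0.16) = 0.5636
C = 315·0.7224 − 300·0.8958·0.5636 = 227.5560 − 151.4619 = 76.0941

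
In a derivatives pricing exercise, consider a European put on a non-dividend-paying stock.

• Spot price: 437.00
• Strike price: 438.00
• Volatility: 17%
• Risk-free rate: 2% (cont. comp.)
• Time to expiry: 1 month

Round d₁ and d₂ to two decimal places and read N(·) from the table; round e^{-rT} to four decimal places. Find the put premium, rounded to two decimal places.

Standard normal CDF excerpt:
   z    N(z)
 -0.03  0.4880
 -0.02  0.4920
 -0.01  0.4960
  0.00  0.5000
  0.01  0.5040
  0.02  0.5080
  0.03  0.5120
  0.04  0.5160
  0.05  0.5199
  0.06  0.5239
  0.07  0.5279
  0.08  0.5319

8.87

σ√T = 0.17·√0.08333 = 0.0491
d₁ = [ln(437/438) + (0.02 + 0.17²/2)·0.08333] / 0.0491 = [-0.0023 + 0.0029] / 0.0491 = 0.0119 ≈ 0.01
d₂ = d₁ − σ√T = 0.0119 − 0.0491 = -0.0372 ≈ -0.04
e^(−rT) = e^(−0.02·0.08333) = 0.9983
P = 438·0.9983·N(0.04) − 437·N(-0.01) = 438·0.9983·0.5160 − 437·0.4960 = 225.6238 − 216.7520 = 8.8718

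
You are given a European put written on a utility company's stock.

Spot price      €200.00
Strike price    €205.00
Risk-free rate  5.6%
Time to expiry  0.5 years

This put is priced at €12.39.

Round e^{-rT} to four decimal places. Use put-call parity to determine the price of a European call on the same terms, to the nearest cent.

exp(−rT) = exp(−0.056·0.5) = 0.9724
Put-call parity: C − P = S − K·e^(−rT) = 200 − 205·0.9724 = 200 − 199.3420 = 0.6580
C = P + (C − P) = 12.39 + (0.6580) = 13.0480

€13.05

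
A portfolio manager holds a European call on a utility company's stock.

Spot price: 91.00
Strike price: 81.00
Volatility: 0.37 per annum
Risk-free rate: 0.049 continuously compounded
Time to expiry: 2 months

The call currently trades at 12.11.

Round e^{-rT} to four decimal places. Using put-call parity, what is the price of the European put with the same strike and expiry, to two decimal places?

1.45

exp(−rT) = exp(−0.049·0.1667) = 0.9919
Put-call parity: C − P = S − K·e^(−rT) = 91 − 81·0.9919 = 91 − 80.3439 = 10.6561
P = C − (C − P) = 12.11 − (10.6561) = 1.4539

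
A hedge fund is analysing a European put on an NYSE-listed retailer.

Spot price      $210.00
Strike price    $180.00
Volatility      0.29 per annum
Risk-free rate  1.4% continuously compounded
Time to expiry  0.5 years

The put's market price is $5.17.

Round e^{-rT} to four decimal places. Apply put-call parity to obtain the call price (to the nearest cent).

e^(−rT) = e^(−0.014·0.5) = 0.9930
Put-call parity: C − P = S − K·e^(−rT) = 210 − 180·0.9930 = 210 − 178.7400 = 31.2600
C = P + (C − P) = 5.17 + (31.2600) = 36.4300

$36.43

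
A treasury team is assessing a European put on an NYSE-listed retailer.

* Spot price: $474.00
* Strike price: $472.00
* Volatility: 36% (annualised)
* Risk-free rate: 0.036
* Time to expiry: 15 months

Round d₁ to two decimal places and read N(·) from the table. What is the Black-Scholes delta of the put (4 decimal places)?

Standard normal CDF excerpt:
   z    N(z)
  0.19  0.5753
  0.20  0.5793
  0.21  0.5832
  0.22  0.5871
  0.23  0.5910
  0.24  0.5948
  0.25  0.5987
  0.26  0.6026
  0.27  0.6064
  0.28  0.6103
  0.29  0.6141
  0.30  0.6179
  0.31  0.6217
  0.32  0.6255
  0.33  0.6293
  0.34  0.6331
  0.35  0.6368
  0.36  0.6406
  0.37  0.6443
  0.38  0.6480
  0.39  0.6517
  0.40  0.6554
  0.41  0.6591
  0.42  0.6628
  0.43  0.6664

-0.3745

σ√T = 0.36 × 1.1180 = 0.4025
ln(S/K) + (r + σ²/2)T = ln(474/472) + (0.036 + 0.36²/2)·1.25 = 0.0042 + 0.1260 = 0.1302
d₁ = 0.1302 / 0.4025 = 0.3236 ≈ 0.32
N(d₁) = N(0.32) = 0.6255
Δ_put = N(d₁) − 1 = 0.6255 − 1 = -0.3745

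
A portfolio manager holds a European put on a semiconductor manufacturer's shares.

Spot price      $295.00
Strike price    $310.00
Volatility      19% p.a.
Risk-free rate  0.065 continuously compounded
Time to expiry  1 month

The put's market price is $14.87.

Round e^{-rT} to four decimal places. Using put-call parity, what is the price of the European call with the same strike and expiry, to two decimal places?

$1.54

e^(−rT) = e^(−0.065·0.08333) = 0.9946
Put-call parity: C − P = S − K·e^(−rT) = 295 − 310·0.9946 = 295 − 308.3260 = -13.3260
C = P + (C − P) = 14.87 + (-13.3260) = 1.5440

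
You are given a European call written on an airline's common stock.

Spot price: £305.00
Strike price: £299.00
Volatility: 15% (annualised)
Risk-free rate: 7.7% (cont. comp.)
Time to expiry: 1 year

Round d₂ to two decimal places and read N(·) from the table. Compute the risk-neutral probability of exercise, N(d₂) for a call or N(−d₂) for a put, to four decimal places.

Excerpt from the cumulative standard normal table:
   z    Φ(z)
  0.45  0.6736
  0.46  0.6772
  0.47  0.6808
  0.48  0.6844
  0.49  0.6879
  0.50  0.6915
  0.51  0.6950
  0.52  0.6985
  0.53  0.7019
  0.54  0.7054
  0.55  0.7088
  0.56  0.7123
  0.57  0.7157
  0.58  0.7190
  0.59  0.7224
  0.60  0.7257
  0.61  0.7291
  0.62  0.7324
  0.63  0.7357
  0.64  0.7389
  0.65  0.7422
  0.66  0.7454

σ√T = 0.15·√1 = 0.1500
d₁ = [ln(305/299) + (0.077 + 0.15²/2)·1] / 0.1500 = [0.0199 + 0.0882] / 0.1500 = 0.7208 ≈ 0.72
d₂ = d₁ − σ√T = 0.7208 − 0.1500 = 0.5708 ≈ 0.57
Risk-neutral Pr[S_T > K] = N(d₂) = N(0.57) = 0.7157

0.7157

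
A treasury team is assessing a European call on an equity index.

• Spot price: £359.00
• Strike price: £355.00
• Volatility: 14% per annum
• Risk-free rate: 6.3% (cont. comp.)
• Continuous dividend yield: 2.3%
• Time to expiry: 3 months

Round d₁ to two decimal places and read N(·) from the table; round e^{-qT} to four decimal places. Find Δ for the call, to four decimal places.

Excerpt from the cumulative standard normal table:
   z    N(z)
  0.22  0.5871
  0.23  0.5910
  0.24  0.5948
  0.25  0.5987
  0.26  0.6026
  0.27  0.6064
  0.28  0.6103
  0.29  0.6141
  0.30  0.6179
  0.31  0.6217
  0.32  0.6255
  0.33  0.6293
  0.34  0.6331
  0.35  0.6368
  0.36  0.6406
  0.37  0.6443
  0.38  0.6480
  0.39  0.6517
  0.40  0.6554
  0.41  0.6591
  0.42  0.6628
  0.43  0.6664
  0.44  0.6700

T = 0.25;  σ√T = 0.0700
d₁ = [ln(359/355) + (0.063 − 0.023 + 0.14²/2)·0.25] / 0.0700 = [0.0112 + 0.0125] / 0.0700 = 0.3379 which rounds to 0.34
N(d₁) = N(0.34) = 0.6331
Δ_call = e^(−qT)·N(d₁) = 0.9943·0.6331 = 0.6295

0.6295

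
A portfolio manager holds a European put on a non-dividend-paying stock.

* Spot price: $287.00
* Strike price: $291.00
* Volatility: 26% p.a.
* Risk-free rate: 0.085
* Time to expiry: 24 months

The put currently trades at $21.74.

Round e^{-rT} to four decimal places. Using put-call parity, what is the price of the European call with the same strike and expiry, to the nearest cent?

exp(−rT) = exp(−0.085·2) = 0.8437
Put-call parity: C − P = S − K·e^(−rT) = 287 − 291·0.8437 = 287 − 245.5167 = 41.4833
C = P + (C − P) = 21.74 + (41.4833) = 63.2233

$63.22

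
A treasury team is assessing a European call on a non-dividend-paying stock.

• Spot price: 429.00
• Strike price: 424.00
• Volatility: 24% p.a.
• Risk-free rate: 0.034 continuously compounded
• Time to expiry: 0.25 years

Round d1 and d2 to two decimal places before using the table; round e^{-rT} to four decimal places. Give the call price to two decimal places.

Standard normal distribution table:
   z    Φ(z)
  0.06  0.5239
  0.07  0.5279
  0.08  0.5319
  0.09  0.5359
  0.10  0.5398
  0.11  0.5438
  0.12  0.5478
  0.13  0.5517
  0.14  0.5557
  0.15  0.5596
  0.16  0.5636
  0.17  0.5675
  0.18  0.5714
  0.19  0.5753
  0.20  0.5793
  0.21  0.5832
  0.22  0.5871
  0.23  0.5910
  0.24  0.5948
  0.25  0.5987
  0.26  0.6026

24.93

T = 0.25;  σ√T = 0.1200
d₁ = [ln(429/424) + (0.034 + ½·0.24²)·0.25] / (σ√T) = (0.0117 + 0.0157) / 0.1200 = 0.2285 ⇒ 0.23
d₂ = 0.2285 − 0.1200 = 0.1085 ⇒ 0.11
exp(−rT) = exp(−0.034·0.25) = 0.9915
C = 429·N(0.23) − 424·0.9915·N(0.11) = 429·0.5910 − 424·0.9915·0.5438 = 253.5390 − 228.6113 = 24.9277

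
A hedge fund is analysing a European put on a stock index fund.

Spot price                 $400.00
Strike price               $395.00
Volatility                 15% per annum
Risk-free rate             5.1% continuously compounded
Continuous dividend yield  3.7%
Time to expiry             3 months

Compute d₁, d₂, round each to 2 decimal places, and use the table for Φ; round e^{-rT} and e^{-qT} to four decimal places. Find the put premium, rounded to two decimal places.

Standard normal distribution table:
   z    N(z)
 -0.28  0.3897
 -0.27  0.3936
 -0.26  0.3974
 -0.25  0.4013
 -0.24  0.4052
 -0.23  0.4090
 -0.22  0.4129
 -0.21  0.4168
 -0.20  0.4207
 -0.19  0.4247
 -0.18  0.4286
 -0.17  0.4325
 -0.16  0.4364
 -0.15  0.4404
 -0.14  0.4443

σ√T = 0.15·√0.25 = 0.0750
d₁ = [ln(400/395) + (0.051 − 0.037 + ½·0.15²)·0.25] / (σ√T) = (0.0126 + 0.0063) / 0.0750 = 0.2519 → 0.25
d₂ = 0.2519 − 0.0750 = 0.1769 → 0.18
exp(−qT) = exp(−0.037·0.25) = 0.9908;  exp(−rT) = exp(−0.051·0.25) = 0.9873
N(−d₂) = N(-0.18) = 0.4286;  N(−d₁) = N(-0.25) = 0.4013
P = 395·0.9873·0.4286 − 400·0.9908·0.4013 = 167.1469 − 159.0432 = 8.1037

$8.10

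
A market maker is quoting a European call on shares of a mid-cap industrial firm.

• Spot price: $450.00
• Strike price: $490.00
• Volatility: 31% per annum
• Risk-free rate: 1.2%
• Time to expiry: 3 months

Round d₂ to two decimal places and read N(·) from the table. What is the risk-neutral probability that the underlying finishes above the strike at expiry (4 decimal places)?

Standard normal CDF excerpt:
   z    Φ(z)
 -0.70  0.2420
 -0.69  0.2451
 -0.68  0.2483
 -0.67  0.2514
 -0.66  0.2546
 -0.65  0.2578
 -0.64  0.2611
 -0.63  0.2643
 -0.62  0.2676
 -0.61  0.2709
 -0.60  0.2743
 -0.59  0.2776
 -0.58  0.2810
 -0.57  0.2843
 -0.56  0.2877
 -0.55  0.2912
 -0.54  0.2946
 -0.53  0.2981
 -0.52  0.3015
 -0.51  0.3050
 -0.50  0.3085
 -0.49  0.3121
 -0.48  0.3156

σ√T = 0.31·√0.25 = 0.1550
d₁ = [ln(450/490) + (0.012 + 0.31²/2)·0.25] / 0.1550 = [-0.0852 + 0.0150] / 0.1550 = -0.4526 ⇒ -0.45
d₂ = d₁ − σ√T = -0.4526 − 0.1550 = -0.6076 ⇒ -0.61
Risk-neutral Pr[S_T > K] = N(d₂) = N(-0.61) = 0.2709

0.2709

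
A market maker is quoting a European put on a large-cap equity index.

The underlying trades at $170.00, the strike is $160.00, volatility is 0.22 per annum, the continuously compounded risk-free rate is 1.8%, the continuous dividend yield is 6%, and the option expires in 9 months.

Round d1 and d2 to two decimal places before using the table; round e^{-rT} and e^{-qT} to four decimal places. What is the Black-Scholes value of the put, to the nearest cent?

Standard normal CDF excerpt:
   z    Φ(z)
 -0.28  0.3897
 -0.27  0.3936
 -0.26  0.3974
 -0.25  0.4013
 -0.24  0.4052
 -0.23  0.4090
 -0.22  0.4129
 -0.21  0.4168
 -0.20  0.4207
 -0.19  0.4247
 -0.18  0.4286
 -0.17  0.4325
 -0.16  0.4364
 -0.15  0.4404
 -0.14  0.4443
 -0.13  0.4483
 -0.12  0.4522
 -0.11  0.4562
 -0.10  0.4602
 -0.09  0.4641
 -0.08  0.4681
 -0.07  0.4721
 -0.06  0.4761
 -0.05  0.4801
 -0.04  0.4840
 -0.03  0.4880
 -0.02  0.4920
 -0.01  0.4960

T = 0.75;  σ√T = 0.1905
d₁ = [ln(170/160) + (0.018 − 0.06 + 0.22²/2)·0.75] / 0.1905 = [0.0606 − 0.0133] / 0.1905 = 0.2481 → 0.25
d₂ = d₁ − σ√T = 0.2481 − 0.1905 = 0.0576 → 0.06
exp(−qT) = exp(−0.06·0.75) = 0.9560;  exp(−rT) = exp(−0.018·0.75) = 0.9866
N(−d₂) = N(-0.06) = 0.4761;  N(−d₁) = N(-0.25) = 0.4013
P = 160·0.9866·0.4761 − 170·0.9560·0.4013 = 75.1552 − 65.2193 = 9.9360

$9.94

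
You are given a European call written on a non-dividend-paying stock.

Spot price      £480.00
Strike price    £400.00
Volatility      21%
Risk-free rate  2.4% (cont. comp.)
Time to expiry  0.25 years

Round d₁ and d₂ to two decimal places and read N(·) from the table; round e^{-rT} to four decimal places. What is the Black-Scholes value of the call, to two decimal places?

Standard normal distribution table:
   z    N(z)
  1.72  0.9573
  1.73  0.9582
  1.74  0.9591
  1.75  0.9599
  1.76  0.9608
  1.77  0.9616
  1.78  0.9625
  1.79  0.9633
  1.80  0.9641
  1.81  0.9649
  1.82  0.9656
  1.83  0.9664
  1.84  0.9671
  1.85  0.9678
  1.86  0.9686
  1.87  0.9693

£83.21

T = 0.25;  σ√T = 0.1050
ln(S/K) + (r + σ²/2)T = ln(480/400) + (0.024 + 0.21²/2)·0.25 = 0.1823 + 0.0115 = 0.1938
d₁ = 0.1938 / 0.1050 = 1.8460 ⇒ 1.85
d₂ = d₁ − σ√T = 1.8460 − 0.1050 = 1.7410 ⇒ 1.74
exp(−rT) = exp(−0.024·0.25) = 0.9940
C = 480·N(1.85) − 400·0.9940·N(1.74) = 480·0.9678 − 400·0.9940·0.9591 = 464.5440 − 381.3382 = 83.2058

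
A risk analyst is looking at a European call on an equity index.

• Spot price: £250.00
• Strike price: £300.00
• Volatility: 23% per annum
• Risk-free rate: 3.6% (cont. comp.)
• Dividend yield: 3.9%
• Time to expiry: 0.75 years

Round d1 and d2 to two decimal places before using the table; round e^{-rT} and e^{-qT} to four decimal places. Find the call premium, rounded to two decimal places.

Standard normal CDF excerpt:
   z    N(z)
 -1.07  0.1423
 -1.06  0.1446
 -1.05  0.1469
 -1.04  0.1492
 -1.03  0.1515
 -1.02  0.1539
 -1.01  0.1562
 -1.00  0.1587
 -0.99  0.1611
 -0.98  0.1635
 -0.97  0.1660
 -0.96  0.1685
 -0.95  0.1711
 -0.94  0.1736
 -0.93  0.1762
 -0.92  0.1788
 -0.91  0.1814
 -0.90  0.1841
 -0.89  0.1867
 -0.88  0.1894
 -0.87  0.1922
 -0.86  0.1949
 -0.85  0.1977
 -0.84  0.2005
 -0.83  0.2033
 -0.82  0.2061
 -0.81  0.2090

£5.12

σ√T = 0.23 × 0.8660 = 0.1992
d₁ = [ln(250/300) + (0.036 − 0.039 + ½·0.23²)·0.75] / (σ√T) = (-0.1823 + 0.0176) / 0.1992 = -0.8270 → -0.83
d₂ = -0.8270 − 0.1992 = -1.0262 → -1.03
exp(−qT) = exp(−0.039·0.75) = 0.9712;  exp(−rT) = exp(−0.036·0.75) = 0.9734
N(d₁) = N(-0.83) = 0.2033;  N(d₂) = N(-1.03) = 0.1515
C = 250·0.9712·0.2033 − 300·0.9734·0.1515 = 49.3612 − 44.2410 = 5.1202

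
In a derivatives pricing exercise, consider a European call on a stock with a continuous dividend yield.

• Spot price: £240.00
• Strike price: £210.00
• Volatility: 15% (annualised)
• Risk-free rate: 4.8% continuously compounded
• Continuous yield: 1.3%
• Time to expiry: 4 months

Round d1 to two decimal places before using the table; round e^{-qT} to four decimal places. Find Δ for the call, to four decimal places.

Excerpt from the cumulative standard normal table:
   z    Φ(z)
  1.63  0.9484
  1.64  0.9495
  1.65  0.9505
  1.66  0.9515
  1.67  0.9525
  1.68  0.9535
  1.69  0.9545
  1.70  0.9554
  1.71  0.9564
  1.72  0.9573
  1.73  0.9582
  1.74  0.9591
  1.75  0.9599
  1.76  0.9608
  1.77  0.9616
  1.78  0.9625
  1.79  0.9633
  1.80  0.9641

σ√T = 0.15·√0.3333 = 0.0866
ln(S/K) + (r − q + σ²/2)T = ln(240/210) + (0.048 − 0.013 + 0.15²/2)·0.3333 = 0.1335 + 0.0154 = 0.1489
d₁ = 0.1489 / 0.0866 = 1.7199 which rounds to 1.72
N(d₁) = N(1.72) = 0.9573
Δ_call = exp(−qT)·N(d₁) = 0.9957·0.9573 = 0.9532

0.9532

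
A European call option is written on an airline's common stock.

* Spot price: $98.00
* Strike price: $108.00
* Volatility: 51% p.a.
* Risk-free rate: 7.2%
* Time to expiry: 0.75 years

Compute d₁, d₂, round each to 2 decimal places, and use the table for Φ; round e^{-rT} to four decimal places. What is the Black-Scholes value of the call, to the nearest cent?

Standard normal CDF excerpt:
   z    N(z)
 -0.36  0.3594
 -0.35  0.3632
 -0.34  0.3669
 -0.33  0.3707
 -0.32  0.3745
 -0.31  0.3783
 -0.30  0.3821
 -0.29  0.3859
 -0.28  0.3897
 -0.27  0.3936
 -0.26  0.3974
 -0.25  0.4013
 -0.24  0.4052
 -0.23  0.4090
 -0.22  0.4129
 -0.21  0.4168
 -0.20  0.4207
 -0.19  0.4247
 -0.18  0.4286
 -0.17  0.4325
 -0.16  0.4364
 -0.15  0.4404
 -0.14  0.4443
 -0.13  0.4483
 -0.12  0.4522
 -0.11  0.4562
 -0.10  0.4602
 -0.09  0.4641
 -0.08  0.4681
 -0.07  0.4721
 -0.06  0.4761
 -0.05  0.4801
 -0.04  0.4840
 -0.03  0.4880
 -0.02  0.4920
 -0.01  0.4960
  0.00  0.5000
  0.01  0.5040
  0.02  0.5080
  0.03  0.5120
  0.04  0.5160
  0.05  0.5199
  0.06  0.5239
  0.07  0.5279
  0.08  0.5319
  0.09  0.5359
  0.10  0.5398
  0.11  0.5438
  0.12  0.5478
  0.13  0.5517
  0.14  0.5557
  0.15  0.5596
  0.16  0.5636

T = 0.75;  σ√T = 0.4417
ln(S/K) + (r + σ²/2)T = ln(98/108) + (0.072 + 0.51²/2)·0.75 = -0.0972 + 0.1515 = 0.0544
d₁ = 0.0544 / 0.4417 = 0.1231 ⇒ 0.12
d₂ = d₁ − σ√T = 0.1231 − 0.4417 = -0.3186 ⇒ -0.32
exp(−rT) = exp(−0.072·0.75) = 0.9474
C = 98·N(0.12) − 108·0.9474·N(-0.32) = 98·0.5478 − 108·0.9474·0.3745 = 53.6844 − 38.3185 = 15.3659

$15.37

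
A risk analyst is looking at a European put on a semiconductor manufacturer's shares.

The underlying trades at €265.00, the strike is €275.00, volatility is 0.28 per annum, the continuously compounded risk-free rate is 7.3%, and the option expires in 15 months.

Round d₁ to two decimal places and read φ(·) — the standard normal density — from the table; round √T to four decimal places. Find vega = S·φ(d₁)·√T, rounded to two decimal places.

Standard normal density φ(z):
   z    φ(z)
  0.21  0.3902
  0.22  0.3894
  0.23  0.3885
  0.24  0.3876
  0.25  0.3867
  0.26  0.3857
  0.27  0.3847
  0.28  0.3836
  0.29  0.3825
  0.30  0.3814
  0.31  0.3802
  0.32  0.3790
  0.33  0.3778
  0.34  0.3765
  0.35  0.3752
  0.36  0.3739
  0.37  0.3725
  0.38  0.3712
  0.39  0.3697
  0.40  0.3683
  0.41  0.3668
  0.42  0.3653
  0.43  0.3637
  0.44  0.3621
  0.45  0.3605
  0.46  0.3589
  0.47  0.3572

σ√T = 0.28·√1.25 = 0.3130
ln(S/K) + (r + σ²/2)T = ln(265/275) + (0.073 + 0.28²/2)·1.25 = -0.0370 + 0.1402 = 0.1032
d₁ = 0.1032 / 0.3130 = 0.3297 ⇒ 0.33
√T = √1.25 = 1.1180
φ(d₁) = φ(0.33) = 0.3778
vega = S·φ(d₁)·√T = 265·0.3778·1.1180 = 111.9308
(The call has the same vega.)

111.93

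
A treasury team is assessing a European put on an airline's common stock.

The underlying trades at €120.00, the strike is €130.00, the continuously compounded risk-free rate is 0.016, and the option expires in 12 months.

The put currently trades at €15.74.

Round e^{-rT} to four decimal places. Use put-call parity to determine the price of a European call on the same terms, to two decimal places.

€7.81

e^(−rT) = e^(−0.016·1) = 0.9841
Put-call parity: C − P = S − K·e^(−rT) = 120 − 130·0.9841 = 120 − 127.9330 = -7.9330
C = P + (C − P) = 15.74 + (-7.9330) = 7.8070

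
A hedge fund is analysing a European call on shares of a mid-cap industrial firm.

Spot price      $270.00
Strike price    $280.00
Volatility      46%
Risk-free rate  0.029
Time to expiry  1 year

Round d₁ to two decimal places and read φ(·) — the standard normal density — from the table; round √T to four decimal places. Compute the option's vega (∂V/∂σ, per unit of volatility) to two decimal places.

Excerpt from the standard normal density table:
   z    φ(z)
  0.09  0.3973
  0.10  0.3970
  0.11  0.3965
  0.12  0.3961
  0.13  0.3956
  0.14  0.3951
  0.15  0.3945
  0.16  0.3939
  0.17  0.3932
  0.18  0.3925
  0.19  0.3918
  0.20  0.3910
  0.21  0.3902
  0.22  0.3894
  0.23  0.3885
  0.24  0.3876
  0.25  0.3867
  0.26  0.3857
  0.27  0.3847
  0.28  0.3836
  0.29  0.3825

T = 1;  σ√T = 0.4600
ln(S/K) + (r + σ²/2)T = ln(270/280) + (0.029 + 0.46²/2)·1 = -0.0364 + 0.1348 = 0.0984
d₁ = 0.0984 / 0.4600 = 0.2140 ⇒ 0.21
√T = √1 = 1.0000
φ(d₁) = φ(0.21) = 0.3902
vega = S·φ(d₁)·√T = 270·0.3902·1.0000 = 105.3540

105.35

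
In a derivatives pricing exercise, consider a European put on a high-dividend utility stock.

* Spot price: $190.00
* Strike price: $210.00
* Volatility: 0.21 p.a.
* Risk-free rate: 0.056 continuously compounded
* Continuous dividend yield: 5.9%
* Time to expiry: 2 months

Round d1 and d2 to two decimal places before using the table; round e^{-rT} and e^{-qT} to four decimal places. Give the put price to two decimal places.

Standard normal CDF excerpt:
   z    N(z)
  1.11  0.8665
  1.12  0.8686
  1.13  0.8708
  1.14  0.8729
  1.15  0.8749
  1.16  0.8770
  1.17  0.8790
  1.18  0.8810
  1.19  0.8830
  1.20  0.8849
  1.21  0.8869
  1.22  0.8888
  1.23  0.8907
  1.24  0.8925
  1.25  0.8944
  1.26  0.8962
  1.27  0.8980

$21.08

σ√T = 0.21 × 0.4082 = 0.0857
d₁ = [ln(190/210) + (0.056 − 0.059 + ½·0.21²)·0.1667] / (σ√T) = (-0.1001 + 0.0032) / 0.0857 = -1.1304 → -1.13
d₂ = -1.1304 − 0.0857 = -1.2161 → -1.22
e^(−qT) = e^(−0.059·0.1667) = 0.9902;  e^(−rT) = e^(−0.056·0.1667) = 0.9907
P = 210·0.9907·N(1.22) − 190·0.9902·N(1.13) = 210·0.9907·0.8888 − 190·0.9902·0.8708 = 184.9122 − 163.8306 = 21.0816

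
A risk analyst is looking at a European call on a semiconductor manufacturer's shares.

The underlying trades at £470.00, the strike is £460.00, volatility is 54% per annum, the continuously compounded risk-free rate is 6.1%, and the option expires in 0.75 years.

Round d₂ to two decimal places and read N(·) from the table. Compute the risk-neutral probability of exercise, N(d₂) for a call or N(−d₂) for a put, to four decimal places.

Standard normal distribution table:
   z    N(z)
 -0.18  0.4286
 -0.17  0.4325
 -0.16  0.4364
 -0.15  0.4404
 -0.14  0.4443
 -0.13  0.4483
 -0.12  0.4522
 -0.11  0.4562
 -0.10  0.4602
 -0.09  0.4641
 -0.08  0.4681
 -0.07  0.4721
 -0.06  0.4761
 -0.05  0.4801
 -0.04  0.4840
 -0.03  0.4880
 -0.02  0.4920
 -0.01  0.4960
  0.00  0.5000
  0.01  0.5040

T = 0.75;  σ√T = 0.4677
d₁ = [ln(470/460) + (0.061 + 0.54²/2)·0.75] / 0.4677 = [0.0215 + 0.1551] / 0.4677 = 0.3776 which rounds to 0.38
d₂ = d₁ − σ√T = 0.3776 − 0.4677 = -0.0900 which rounds to -0.09
Risk-neutral Pr[S_T > K] = N(d₂) = N(-0.09) = 0.4641

0.4641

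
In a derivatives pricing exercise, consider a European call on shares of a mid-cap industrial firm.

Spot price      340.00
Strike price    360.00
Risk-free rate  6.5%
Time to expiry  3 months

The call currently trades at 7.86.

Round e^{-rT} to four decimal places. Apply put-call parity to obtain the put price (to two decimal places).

22.06

e^(−rT) = e^(−0.065·0.25) = 0.9839
Put-call parity: C − P = S − K·e^(−rT) = 340 − 360·0.9839 = 340 − 354.2040 = -14.2040
P = C − (C − P) = 7.86 − (-14.2040) = 22.0640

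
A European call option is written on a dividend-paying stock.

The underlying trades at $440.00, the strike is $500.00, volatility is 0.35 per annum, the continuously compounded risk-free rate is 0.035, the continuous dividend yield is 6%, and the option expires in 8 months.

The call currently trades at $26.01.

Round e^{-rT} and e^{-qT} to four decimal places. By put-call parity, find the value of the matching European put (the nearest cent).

$91.71

e^(−qT) = e^(−0.06·0.6667) = 0.9608;  e^(−rT) = e^(−0.035·0.6667) = 0.9769
Put-call parity: C − P = S·e^(−qT) − K·e^(−rT) = 440·0.9608 − 500·0.9769 = 422.7520 − 488.4500 = -65.6980
P = C − (C − P) = 26.01 − (-65.6980) = 91.7080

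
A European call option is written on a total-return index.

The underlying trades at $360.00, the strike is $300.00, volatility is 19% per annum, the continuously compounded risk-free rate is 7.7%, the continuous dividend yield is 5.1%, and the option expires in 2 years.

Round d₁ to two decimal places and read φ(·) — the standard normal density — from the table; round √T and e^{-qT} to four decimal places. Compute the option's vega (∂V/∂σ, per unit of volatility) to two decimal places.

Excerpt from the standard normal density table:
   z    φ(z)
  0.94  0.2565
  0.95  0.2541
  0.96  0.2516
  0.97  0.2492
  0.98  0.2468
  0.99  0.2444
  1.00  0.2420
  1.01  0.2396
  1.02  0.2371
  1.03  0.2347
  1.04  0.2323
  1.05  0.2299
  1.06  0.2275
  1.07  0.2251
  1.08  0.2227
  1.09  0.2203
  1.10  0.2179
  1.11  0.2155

110.15

σ√T = 0.19·√2 = 0.2687
d₁ = [ln(360/300) + (0.077 − 0.051 + ½·0.19²)·2] / (σ√T) = (0.1823 + 0.0881) / 0.2687 = 1.0064 ≈ 1.01
√T = √2 = 1.4142
φ(d₁) = φ(1.01) = 0.2396
exp(−qT) = exp(−0.051·2) = 0.9030
vega = S·exp(−qT)·φ(d₁)·√T = 360·0.9030·0.2396·1.4142 = 110.1509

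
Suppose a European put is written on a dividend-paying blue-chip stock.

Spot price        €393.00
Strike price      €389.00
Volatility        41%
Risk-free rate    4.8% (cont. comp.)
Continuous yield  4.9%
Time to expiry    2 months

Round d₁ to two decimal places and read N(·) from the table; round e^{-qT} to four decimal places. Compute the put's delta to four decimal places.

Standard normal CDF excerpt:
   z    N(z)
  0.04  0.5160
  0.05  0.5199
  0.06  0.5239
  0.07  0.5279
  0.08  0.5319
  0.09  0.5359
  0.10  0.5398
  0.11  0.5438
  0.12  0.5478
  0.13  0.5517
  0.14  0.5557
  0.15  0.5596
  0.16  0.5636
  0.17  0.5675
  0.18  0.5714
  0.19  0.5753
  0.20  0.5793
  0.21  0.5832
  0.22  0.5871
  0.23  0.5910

-0.4407

σ√T = 0.41 × 0.4082 = 0.1674
d₁ = [ln(393/389) + (0.048 − 0.049 + 0.41²/2)·0.1667] / 0.1674 = [0.0102 + 0.0138] / 0.1674 = 0.1438 ⇒ 0.14
N(d₁) = N(0.14) = 0.5557
Δ_put = exp(−qT)·(N(d₁) − 1) = 0.9919·(0.5557 − 1) = -0.4407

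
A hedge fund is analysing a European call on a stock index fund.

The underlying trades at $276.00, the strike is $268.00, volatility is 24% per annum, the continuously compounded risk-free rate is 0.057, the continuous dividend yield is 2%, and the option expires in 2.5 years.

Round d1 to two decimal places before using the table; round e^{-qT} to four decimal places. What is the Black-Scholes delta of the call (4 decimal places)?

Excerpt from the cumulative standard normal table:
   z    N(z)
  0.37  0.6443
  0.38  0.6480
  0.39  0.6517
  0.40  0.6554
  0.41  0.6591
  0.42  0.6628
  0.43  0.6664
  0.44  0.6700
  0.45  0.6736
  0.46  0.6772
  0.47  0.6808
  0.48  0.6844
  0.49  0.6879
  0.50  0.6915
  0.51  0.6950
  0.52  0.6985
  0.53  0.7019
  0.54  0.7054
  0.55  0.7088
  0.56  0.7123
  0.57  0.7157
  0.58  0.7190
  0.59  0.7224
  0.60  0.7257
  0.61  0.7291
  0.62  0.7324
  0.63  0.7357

0.6611

T = 2.5;  σ√T = 0.3795
d₁ = [ln(276/268) + (0.057 − 0.02 + ½·0.24²)·2.5] / (σ√T) = (0.0294 + 0.1645) / 0.3795 = 0.5110 → 0.51
N(d₁) = N(0.51) = 0.6950
Δ_call = exp(−qT)·N(d₁) = 0.9512·0.6950 = 0.6611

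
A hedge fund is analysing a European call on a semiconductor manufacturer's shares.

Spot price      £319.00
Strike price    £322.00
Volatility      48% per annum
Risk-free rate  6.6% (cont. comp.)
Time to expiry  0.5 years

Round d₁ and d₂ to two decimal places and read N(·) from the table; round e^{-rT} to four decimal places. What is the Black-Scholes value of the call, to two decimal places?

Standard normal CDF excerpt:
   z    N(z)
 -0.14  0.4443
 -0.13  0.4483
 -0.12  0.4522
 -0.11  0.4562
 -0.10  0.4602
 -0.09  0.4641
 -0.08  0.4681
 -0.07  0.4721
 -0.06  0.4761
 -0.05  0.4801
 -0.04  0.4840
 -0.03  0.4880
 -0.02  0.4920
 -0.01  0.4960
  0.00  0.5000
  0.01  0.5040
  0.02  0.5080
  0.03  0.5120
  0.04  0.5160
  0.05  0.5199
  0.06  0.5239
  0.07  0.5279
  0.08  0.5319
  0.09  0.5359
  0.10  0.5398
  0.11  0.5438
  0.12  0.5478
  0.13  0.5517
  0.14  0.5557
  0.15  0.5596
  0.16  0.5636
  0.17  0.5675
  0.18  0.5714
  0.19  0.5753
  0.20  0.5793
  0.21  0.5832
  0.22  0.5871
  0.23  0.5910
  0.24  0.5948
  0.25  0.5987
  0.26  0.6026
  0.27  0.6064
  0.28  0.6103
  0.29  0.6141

£46.37

σ√T = 0.48·√0.5 = 0.3394
d₁ = [ln(319/322) + (0.066 + 0.48²/2)·0.5] / 0.3394 = [-0.0094 + 0.0906] / 0.3394 = 0.2394 → 0.24
d₂ = d₁ − σ√T = 0.2394 − 0.3394 = -0.1001 → -0.10
e^(−rT) = e^(−0.066·0.5) = 0.9675
N(d₁) = N(0.24) = 0.5948;  N(d₂) = N(-0.10) = 0.4602
C = 319·0.5948 − 322·0.9675·0.4602 = 189.7412 − 143.3684 = 46.3728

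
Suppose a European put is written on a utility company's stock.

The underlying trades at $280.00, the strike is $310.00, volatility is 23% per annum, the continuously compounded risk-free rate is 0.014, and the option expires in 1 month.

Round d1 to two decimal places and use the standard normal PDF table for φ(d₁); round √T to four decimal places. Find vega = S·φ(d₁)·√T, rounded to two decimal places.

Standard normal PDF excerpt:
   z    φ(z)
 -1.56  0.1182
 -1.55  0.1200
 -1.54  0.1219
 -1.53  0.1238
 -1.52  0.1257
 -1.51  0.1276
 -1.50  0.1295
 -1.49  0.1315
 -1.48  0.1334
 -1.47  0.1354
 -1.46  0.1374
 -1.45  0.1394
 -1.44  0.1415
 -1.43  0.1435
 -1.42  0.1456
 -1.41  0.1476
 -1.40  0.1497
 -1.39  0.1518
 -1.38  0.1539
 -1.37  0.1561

T = 0.08333;  σ√T = 0.0664
d₁ = [ln(280/310) + (0.014 + ½·0.23²)·0.08333] / (σ√T) = (-0.1018 + 0.0034) / 0.0664 = -1.4822 → -1.48
√T = √0.08333 = 0.2887
φ(d₁) = φ(-1.48) = 0.1334
vega = S·φ(d₁)·√T = 280·0.1334·0.2887 = 10.7835

10.78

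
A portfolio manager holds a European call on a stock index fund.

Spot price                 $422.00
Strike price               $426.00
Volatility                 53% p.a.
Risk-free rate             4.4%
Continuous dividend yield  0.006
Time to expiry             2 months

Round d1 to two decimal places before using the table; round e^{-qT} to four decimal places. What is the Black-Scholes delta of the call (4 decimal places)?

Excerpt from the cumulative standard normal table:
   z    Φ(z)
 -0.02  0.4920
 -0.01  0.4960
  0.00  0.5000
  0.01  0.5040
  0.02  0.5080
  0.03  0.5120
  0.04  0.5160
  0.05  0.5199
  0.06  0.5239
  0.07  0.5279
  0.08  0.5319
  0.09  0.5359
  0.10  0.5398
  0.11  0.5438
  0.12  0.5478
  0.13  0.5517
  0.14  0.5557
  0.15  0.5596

T = 0.1667;  σ√T = 0.2164
d₁ = [ln(422/426) + (0.044 − 0.006 + 0.53²/2)·0.1667] / 0.2164 = [-0.0094 + 0.0297] / 0.2164 = 0.0939 ≈ 0.09
N(d₁) = N(0.09) = 0.5359
Δ_call = exp(−qT)·N(d₁) = 0.9990·0.5359 = 0.5354

0.5354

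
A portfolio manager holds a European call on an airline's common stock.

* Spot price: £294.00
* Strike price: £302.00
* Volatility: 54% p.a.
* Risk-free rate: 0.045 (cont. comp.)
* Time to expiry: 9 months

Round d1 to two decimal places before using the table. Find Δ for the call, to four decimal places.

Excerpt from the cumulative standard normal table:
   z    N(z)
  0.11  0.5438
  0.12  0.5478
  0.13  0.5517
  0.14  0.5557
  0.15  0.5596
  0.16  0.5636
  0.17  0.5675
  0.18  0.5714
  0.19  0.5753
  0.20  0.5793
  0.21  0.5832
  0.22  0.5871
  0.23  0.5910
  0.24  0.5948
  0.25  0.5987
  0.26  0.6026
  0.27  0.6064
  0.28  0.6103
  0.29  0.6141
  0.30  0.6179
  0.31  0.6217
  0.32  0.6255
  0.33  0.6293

σ√T = 0.54 × 0.8660 = 0.4677
d₁ = [ln(294/302) + (0.045 + ½·0.54²)·0.75] / (σ√T) = (-0.0268 + 0.1431) / 0.4677 = 0.2486 which rounds to 0.25
N(d₁) = N(0.25) = 0.5987
Δ_call = N(d₁) = 0.5987

0.5987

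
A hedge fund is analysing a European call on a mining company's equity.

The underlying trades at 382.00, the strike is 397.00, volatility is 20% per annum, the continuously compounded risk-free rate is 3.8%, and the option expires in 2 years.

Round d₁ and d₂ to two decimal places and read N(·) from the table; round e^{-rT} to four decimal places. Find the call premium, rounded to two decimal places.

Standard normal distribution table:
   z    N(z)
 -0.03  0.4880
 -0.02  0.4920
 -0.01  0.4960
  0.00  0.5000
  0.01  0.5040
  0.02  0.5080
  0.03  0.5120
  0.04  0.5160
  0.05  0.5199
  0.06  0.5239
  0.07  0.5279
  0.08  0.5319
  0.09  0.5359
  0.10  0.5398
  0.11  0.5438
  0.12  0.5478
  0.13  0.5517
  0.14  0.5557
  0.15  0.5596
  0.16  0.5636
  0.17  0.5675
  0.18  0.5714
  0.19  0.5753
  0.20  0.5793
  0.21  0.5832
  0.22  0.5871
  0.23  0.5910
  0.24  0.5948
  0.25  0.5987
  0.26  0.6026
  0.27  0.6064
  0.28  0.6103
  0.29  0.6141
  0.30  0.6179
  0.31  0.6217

T = 2;  σ√T = 0.2828
d₁ = [ln(382/397) + (0.038 + 0.2²/2)·2] / 0.2828 = [-0.0385 + 0.1160] / 0.2828 = 0.2739 which rounds to 0.27
d₂ = d₁ − σ√T = 0.2739 − 0.2828 = -0.0089 which rounds to -0.01
e^(−rT) = e^(−0.038·2) = 0.9268
N(d₁) = N(0.27) = 0.6064;  N(d₂) = N(-0.01) = 0.4960
C = 382·0.6064 − 397·0.9268·0.4960 = 231.6448 − 182.4980 = 49.1468

49.15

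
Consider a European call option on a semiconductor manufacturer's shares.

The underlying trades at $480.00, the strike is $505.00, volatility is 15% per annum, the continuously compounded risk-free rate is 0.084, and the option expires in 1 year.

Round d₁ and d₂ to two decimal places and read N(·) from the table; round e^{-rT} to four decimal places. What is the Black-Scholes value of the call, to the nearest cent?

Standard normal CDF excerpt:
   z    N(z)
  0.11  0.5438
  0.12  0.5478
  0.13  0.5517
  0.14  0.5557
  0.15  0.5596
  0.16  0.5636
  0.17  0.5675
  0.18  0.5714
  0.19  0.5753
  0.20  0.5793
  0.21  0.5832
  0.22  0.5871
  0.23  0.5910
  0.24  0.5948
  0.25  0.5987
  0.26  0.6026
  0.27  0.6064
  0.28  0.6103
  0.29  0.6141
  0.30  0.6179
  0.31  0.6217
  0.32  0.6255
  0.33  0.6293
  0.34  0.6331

σ√T = 0.15 × 1.0000 = 0.1500
d₁ = [ln(480/505) + (0.084 + 0.15²/2)·1] / 0.1500 = [-0.0508 + 0.0953] / 0.1500 = 0.2965 ≈ 0.30
d₂ = d₁ − σ√T = 0.2965 − 0.1500 = 0.1465 ≈ 0.15
e^(−rT) = e^(−0.084·1) = 0.9194
N(d₁) = N(0.30) = 0.6179;  N(d₂) = N(0.15) = 0.5596
C = 480·0.6179 − 505·0.9194·0.5596 = 296.5920 − 259.8206 = 36.7714

$36.77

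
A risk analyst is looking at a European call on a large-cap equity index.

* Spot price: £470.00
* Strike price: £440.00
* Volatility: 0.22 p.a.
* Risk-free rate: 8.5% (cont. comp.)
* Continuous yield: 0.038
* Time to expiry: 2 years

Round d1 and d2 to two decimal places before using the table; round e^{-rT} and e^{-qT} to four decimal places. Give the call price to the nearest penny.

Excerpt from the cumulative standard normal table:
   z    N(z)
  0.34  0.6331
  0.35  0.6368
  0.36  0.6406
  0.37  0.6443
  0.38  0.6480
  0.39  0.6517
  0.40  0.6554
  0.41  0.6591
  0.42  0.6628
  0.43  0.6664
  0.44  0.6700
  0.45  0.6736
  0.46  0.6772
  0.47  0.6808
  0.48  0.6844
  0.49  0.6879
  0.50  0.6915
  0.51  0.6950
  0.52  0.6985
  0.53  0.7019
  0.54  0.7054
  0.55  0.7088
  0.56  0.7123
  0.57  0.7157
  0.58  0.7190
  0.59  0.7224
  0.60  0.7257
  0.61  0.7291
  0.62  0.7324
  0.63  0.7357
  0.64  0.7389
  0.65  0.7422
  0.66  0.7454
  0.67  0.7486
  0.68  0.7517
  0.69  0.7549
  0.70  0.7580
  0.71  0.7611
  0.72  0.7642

σ√T = 0.22 × 1.4142 = 0.3111
d₁ = [ln(470/440) + (0.085 − 0.038 + 0.22²/2)·2] / 0.3111 = [0.0660 + 0.1424] / 0.3111 = 0.6697 ⇒ 0.67
d₂ = d₁ − σ√T = 0.6697 − 0.3111 = 0.3586 ⇒ 0.36
e^(−qT) = e^(−0.038·2) = 0.9268;  e^(−rT) = e^(−0.085·2) = 0.8437
N(d₁) = N(0.67) = 0.7486;  N(d₂) = N(0.36) = 0.6406
C = 470·0.9268·0.7486 − 440·0.8437·0.6406 = 326.0872 − 237.8087 = 88.2785

£88.28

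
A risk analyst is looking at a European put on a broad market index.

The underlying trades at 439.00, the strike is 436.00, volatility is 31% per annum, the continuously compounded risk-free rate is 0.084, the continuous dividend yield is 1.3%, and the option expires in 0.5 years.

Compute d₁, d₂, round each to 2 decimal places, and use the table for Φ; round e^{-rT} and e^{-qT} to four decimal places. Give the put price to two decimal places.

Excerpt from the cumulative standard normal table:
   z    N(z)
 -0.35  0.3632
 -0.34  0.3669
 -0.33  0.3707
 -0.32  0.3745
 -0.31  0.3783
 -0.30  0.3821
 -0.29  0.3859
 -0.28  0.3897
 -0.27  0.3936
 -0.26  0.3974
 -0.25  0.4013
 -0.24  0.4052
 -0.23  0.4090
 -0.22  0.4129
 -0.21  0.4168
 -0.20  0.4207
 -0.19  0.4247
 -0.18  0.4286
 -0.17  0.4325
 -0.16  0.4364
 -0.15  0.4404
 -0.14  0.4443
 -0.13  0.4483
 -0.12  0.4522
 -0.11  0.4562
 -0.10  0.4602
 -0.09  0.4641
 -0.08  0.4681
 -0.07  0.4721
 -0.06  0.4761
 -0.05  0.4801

σ√T = 0.31 × 0.7071 = 0.2192
d₁ = [ln(439/436) + (0.084 − 0.013 + 0.31²/2)·0.5] / 0.2192 = [0.0069 + 0.0595] / 0.2192 = 0.3028 which rounds to 0.30
d₂ = d₁ − σ√T = 0.3028 − 0.2192 = 0.0836 which rounds to 0.08
exp(−qT) = exp(−0.013·0.5) = 0.9935;  exp(−rT) = exp(−0.084·0.5) = 0.9589
N(−d₂) = N(-0.08) = 0.4681;  N(−d₁) = N(-0.30) = 0.3821
P = 436·0.9589·0.4681 − 439·0.9935·0.3821 = 195.7034 − 166.6516 = 29.0519

29.05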